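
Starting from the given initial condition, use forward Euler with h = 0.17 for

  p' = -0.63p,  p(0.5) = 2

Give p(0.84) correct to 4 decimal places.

Euler: p_{n+1} = p_n + h·f(s_n, p_n).
s=0.500000, p=2.000000: f=-1.260000 → p ← 2.000000 + 0.17·(-1.260000) = 1.785800
s=0.670000, p=1.785800: f=-1.125054 → p ← 1.785800 + 0.17·(-1.125054) = 1.594541
p(0.84) ≈ 1.5945

1.5945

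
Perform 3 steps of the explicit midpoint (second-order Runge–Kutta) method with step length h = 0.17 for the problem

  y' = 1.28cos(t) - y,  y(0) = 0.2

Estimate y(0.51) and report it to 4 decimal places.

0.6051

Midpoint: k1 = f(t_n, y_n); k2 = f(t_n + h/2, y_n + (h/2)·k1); y_{n+1} = y_n + h·k2.
t=0.000000, y=0.200000:
  k1 = f(0.000000, 0.200000) = 1.080000
  k2 = f(0.085000, 0.291800) = 0.983579
  y ← 0.200000 + 0.17·0.983579 = 0.367208
t=0.170000, y=0.367208:
  k1 = f(0.170000, 0.367208) = 0.894340
  k2 = f(0.255000, 0.443227) = 0.795382
  y ← 0.367208 + 0.17·0.795382 = 0.502423
t=0.340000, y=0.502423:
  k1 = f(0.340000, 0.502423) = 0.704303
  k2 = f(0.425000, 0.562289) = 0.603841
  y ← 0.502423 + 0.17·0.603841 = 0.605076
y(0.51) ≈ 0.6051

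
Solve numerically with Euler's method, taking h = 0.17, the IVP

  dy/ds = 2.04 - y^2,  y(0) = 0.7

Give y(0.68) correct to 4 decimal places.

Euler: y_{n+1} = y_n + h·f(s_n, y_n).
s=0.000000, y=0.700000: f=1.550000 → y ← 0.700000 + 0.17·1.550000 = 0.963500
s=0.170000, y=0.963500: f=1.111668 → y ← 0.963500 + 0.17·1.111668 = 1.152484
s=0.340000, y=1.152484: f=0.711782 → y ← 1.152484 + 0.17·0.711782 = 1.273486
s=0.510000, y=1.273486: f=0.418232 → y ← 1.273486 + 0.17·0.418232 = 1.344586
y(0.68) ≈ 1.3446

1.3446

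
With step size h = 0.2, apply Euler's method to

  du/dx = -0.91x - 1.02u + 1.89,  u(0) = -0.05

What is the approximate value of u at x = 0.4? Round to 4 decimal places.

0.6108

Euler: u_{n+1} = u_n + h·f(x_n, u_n).
x=0.000000, u=-0.050000: f=1.941000 → u ← -0.050000 + 0.2·1.941000 = 0.338200
x=0.200000, u=0.338200: f=1.363036 → u ← 0.338200 + 0.2·1.363036 = 0.610807
u(0.4) ≈ 0.6108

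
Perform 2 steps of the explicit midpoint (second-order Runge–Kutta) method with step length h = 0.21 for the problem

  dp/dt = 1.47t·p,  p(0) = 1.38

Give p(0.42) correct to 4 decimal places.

Midpoint: k1 = f(t_n, p_n); k2 = f(t_n + h/2, p_n + (h/2)·k1); p_{n+1} = p_n + h·k2.
t=0.000000, p=1.380000:
  k1 = f(0.000000, 1.380000) = 0.000000
  k2 = f(0.105000, 1.380000) = 0.213003
  p ← 1.380000 + 0.21·0.213003 = 1.424731
t=0.210000, p=1.424731:
  k1 = f(0.210000, 1.424731) = 0.439814
  k2 = f(0.315000, 1.470911) = 0.681105
  p ← 1.424731 + 0.21·0.681105 = 1.567763
p(0.42) ≈ 1.5678

1.5678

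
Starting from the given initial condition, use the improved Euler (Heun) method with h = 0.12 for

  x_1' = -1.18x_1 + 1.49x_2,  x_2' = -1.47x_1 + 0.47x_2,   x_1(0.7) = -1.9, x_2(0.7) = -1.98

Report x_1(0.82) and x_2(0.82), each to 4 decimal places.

Heun on (x_1,x_2): k1 = f(t_n, state_n); k2 = f(t_n + h, state_n + h·k1); state_{n+1} = state_n + (h/2)·(k1 + k2).
0.700000: (-1.900000, -1.980000)
  k1 = (-0.708200, 1.862400)
  predictor → (-1.984984, -1.756512)
  k2 = (-0.274922, 2.092366)
  → (-1.958987, -1.742714)
(x_1(0.82), x_2(0.82)) ≈ (-1.9590, -1.7427)

-1.9590, -1.7427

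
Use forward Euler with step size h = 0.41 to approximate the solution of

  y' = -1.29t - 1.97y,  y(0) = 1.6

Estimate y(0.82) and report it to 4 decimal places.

Euler: y_{n+1} = y_n + h·f(t_n, y_n).
t=0.000000, y=1.600000: f=-3.152000 → y ← 1.600000 + 0.41·(-3.152000) = 0.307680
t=0.410000, y=0.307680: f=-1.135030 → y ← 0.307680 + 0.41·(-1.135030) = -0.157682
y(0.82) ≈ -0.1577

-0.1577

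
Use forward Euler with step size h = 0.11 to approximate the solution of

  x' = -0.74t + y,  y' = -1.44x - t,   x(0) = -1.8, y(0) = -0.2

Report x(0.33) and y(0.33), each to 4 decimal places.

-1.7997, 0.6260

Euler on (x,y): x_{n+1} = x_n + h·x', y_{n+1} = y_n + h·y'.
0.000000: (-1.800000, -0.200000); f=(-0.200000, 2.592000) → (-1.822000, 0.085120)
0.110000: (-1.822000, 0.085120); f=(0.003720, 2.513680) → (-1.821591, 0.361625)
0.220000: (-1.821591, 0.361625); f=(0.198825, 2.403091) → (-1.799720, 0.625965)
(x(0.33), y(0.33)) ≈ (-1.7997, 0.6260)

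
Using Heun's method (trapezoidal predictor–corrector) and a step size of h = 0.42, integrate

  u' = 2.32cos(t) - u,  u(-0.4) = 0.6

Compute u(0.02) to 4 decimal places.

Heun: k1 = f(t_n, u_n); k2 = f(t_n + h, u_n + h·k1); u_{n+1} = u_n + (h/2)·(k1 + k2).
t=-0.400000, u=0.600000:
  k1 = f(-0.400000, 0.600000) = 1.536862
  k2 = f(0.020000, 1.245482) = 1.074054
  u ← 0.600000 + (0.42/2)·(1.536862 + 1.074054) = 1.148292
u(0.02) ≈ 1.1483

1.1483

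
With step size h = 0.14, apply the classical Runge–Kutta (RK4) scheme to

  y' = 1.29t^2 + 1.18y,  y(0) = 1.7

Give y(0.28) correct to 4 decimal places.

RK4: k1 = f(t_n, y_n); k2 = f(t_n + h/2, y_n + (h/2)·k1); k3 = f(t_n + h/2, y_n + (h/2)·k2); k4 = f(t_n + h, y_n + h·k3); y_{n+1} = y_n + (h/6)·(k1 + 2k2 + 2k3 + k4).
t=0.000000, y=1.700000:
  k1 = f(0.000000, 1.700000) = 2.006000
  k2 = f(0.070000, 1.840420) = 2.178017
  k3 = f(0.070000, 1.852461) = 2.192225
  k4 = f(0.140000, 2.006912) = 2.393440
  y ← 1.700000 + (0.14/6)·(k1 + 2k2 + 2k3 + k4) = 2.006598
t=0.140000, y=2.006598:
  k1 = f(0.140000, 2.006598) = 2.393070
  k2 = f(0.210000, 2.174113) = 2.622342
  k3 = f(0.210000, 2.190162) = 2.641280
  k4 = f(0.280000, 2.376377) = 2.905261
  y ← 2.006598 + (0.14/6)·(k1 + 2k2 + 2k3 + k4) = 2.375862
y(0.28) ≈ 2.3759

2.3759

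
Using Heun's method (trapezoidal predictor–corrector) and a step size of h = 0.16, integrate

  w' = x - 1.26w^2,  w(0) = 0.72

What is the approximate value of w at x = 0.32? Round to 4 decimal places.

Heun: k1 = f(x_n, w_n); k2 = f(x_n + h, w_n + h·k1); w_{n+1} = w_n + (h/2)·(k1 + k2).
x=0.000000, w=0.720000:
  k1 = f(0.000000, 0.720000) = -0.653184
  k2 = f(0.160000, 0.615491) = -0.317324
  w ← 0.720000 + (0.16/2)·(-0.653184 + (-0.317324)) = 0.642359
x=0.160000, w=0.642359:
  k1 = f(0.160000, 0.642359) = -0.359908
  k2 = f(0.320000, 0.584774) = -0.110870
  w ← 0.642359 + (0.16/2)·(-0.359908 + (-0.110870)) = 0.604697
w(0.32) ≈ 0.6047

0.6047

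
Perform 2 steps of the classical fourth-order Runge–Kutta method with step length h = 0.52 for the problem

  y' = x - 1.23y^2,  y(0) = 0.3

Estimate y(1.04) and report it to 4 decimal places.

0.6218

RK4: k1 = f(x_n, y_n); k2 = f(x_n + h/2, y_n + (h/2)·k1); k3 = f(x_n + h/2, y_n + (h/2)·k2); k4 = f(x_n + h, y_n + h·k3); y_{n+1} = y_n + (h/6)·(k1 + 2k2 + 2k3 + k4).
x=0.000000, y=0.300000:
  k1 = f(0.000000, 0.300000) = -0.110700
  k2 = f(0.260000, 0.271218) = 0.169522
  k3 = f(0.260000, 0.344076) = 0.114383
  k4 = f(0.520000, 0.359479) = 0.361053
  y ← 0.300000 + (0.52/6)·(k1 + 2k2 + 2k3 + k4) = 0.370907
x=0.520000, y=0.370907:
  k1 = f(0.520000, 0.370907) = 0.350786
  k2 = f(0.780000, 0.462112) = 0.517337
  k3 = f(0.780000, 0.505415) = 0.465803
  k4 = f(1.040000, 0.613125) = 0.577615
  y ← 0.370907 + (0.52/6)·(k1 + 2k2 + 2k3 + k4) = 0.621780
y(1.04) ≈ 0.6218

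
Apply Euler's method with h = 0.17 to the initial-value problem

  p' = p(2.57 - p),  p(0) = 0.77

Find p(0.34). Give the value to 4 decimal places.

1.2731

Euler: p_{n+1} = p_n + h·f(s_n, p_n).
s=0.000000, p=0.770000: f=1.386000 → p ← 0.770000 + 0.17·1.386000 = 1.005620
s=0.170000, p=1.005620: f=1.573172 → p ← 1.005620 + 0.17·1.573172 = 1.273059
p(0.34) ≈ 1.2731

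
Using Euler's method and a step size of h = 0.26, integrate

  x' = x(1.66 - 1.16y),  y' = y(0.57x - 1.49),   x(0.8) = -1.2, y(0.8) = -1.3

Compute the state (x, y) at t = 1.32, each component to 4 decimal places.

-3.5060, -0.1629

Euler on (x,y): x_{n+1} = x_n + h·x', y_{n+1} = y_n + h·y'.
0.800000: (-1.200000, -1.300000); f=(-3.801600, 2.826200) → (-2.188416, -0.565188)
1.060000: (-2.188416, -0.565188); f=(-5.067536, 1.547144) → (-3.505975, -0.162931)
(x(1.32), y(1.32)) ≈ (-3.5060, -0.1629)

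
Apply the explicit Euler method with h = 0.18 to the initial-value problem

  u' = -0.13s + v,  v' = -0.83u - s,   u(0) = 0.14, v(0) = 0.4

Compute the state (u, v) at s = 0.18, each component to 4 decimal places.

Euler on (u,v): u_{n+1} = u_n + h·u', v_{n+1} = v_n + h·v'.
0.000000: (0.140000, 0.400000); f=(0.400000, -0.116200) → (0.212000, 0.379084)
(u(0.18), v(0.18)) ≈ (0.2120, 0.3791)

0.2120, 0.3791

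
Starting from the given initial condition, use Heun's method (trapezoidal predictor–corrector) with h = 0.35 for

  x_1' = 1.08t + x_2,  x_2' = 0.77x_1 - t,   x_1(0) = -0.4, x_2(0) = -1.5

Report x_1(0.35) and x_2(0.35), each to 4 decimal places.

-0.8777, -1.7398

Heun on (x_1,x_2): k1 = f(t_n, state_n); k2 = f(t_n + h, state_n + h·k1); state_{n+1} = state_n + (h/2)·(k1 + k2).
0.000000: (-0.400000, -1.500000)
  k1 = (-1.500000, -0.308000)
  predictor → (-0.925000, -1.607800)
  k2 = (-1.229800, -1.062250)
  → (-0.877715, -1.739794)
(x_1(0.35), x_2(0.35)) ≈ (-0.8777, -1.7398)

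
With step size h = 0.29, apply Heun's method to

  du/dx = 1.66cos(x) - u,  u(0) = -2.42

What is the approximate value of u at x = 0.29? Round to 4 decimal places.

Heun: k1 = f(x_n, u_n); k2 = f(x_n + h, u_n + h·k1); u_{n+1} = u_n + (h/2)·(k1 + k2).
x=0.000000, u=-2.420000:
  k1 = f(0.000000, -2.420000) = 4.080000
  k2 = f(0.290000, -1.236800) = 2.827485
  u ← -2.420000 + (0.29/2)·(4.080000 + 2.827485) = -1.418415
u(0.29) ≈ -1.4184

-1.4184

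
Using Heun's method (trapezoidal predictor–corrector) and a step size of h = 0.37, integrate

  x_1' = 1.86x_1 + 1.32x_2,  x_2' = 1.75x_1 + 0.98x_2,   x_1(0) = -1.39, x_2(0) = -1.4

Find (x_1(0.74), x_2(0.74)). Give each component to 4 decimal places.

-10.8820, -9.5917

Heun on (x_1,x_2): k1 = f(t_n, state_n); k2 = f(t_n + h, state_n + h·k1); state_{n+1} = state_n + (h/2)·(k1 + k2).
0.000000: (-1.390000, -1.400000)
  k1 = (-4.433400, -3.804500)
  predictor → (-3.030358, -2.807665)
  k2 = (-9.342584, -8.054638)
  → (-3.938557, -3.593941)
0.370000: (-3.938557, -3.593941)
  k1 = (-12.069718, -10.414536)
  predictor → (-8.404352, -7.447319)
  k2 = (-25.462557, -22.005989)
  → (-10.882028, -9.591738)
(x_1(0.74), x_2(0.74)) ≈ (-10.8820, -9.5917)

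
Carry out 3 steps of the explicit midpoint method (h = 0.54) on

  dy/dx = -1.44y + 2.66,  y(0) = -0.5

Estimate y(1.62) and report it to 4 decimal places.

Midpoint: k1 = f(x_n, y_n); k2 = f(x_n + h/2, y_n + (h/2)·k1); y_{n+1} = y_n + h·k2.
x=0.000000, y=-0.500000:
  k1 = f(0.000000, -0.500000) = 3.380000
  k2 = f(0.270000, 0.412600) = 2.065856
  y ← -0.500000 + 0.54·2.065856 = 0.615562
x=0.540000, y=0.615562:
  k1 = f(0.540000, 0.615562) = 1.773590
  k2 = f(0.810000, 1.094432) = 1.084018
  y ← 0.615562 + 0.54·1.084018 = 1.200932
x=1.080000, y=1.200932:
  k1 = f(1.080000, 1.200932) = 0.930658
  k2 = f(1.350000, 1.452210) = 0.568818
  y ← 1.200932 + 0.54·0.568818 = 1.508094
y(1.62) ≈ 1.5081

1.5081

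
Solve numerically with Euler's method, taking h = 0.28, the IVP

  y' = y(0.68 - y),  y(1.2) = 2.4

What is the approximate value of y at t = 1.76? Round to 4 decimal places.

Euler: y_{n+1} = y_n + h·f(t_n, y_n).
t=1.200000, y=2.400000: f=-4.128000 → y ← 2.400000 + 0.28·(-4.128000) = 1.244160
t=1.480000, y=1.244160: f=-0.701905 → y ← 1.244160 + 0.28·(-0.701905) = 1.047627
y(1.76) ≈ 1.0476

1.0476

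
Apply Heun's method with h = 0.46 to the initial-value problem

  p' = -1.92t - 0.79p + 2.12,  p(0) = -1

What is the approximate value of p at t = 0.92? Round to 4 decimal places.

Heun: k1 = f(t_n, p_n); k2 = f(t_n + h, p_n + h·k1); p_{n+1} = p_n + (h/2)·(k1 + k2).
t=0.000000, p=-1.000000:
  k1 = f(0.000000, -1.000000) = 2.910000
  k2 = f(0.460000, 0.338600) = 0.969306
  p ← -1.000000 + (0.46/2)·(2.910000 + 0.969306) = -0.107760
t=0.460000, p=-0.107760:
  k1 = f(0.460000, -0.107760) = 1.321930
  k2 = f(0.920000, 0.500328) = -0.041659
  p ← -0.107760 + (0.46/2)·(1.321930 + (-0.041659)) = 0.186703
p(0.92) ≈ 0.1867

0.1867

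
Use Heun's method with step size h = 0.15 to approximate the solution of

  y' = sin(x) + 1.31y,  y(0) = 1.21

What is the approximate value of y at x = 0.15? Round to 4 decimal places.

Heun: k1 = f(x_n, y_n); k2 = f(x_n + h, y_n + h·k1); y_{n+1} = y_n + (h/2)·(k1 + k2).
x=0.000000, y=1.210000:
  k1 = f(0.000000, 1.210000) = 1.585100
  k2 = f(0.150000, 1.447765) = 2.046010
  y ← 1.210000 + (0.15/2)·(1.585100 + 2.046010) = 1.482333
y(0.15) ≈ 1.4823

1.4823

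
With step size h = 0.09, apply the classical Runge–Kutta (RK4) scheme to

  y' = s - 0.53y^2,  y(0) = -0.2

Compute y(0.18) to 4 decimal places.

-0.1875

RK4: k1 = f(s_n, y_n); k2 = f(s_n + h/2, y_n + (h/2)·k1); k3 = f(s_n + h/2, y_n + (h/2)·k2); k4 = f(s_n + h, y_n + h·k3); y_{n+1} = y_n + (h/6)·(k1 + 2k2 + 2k3 + k4).
s=0.000000, y=-0.200000:
  k1 = f(0.000000, -0.200000) = -0.021200
  k2 = f(0.045000, -0.200954) = 0.023597
  k3 = f(0.045000, -0.198938) = 0.024025
  k4 = f(0.090000, -0.197838) = 0.069256
  y ← -0.200000 + (0.09/6)·(k1 + 2k2 + 2k3 + k4) = -0.197851
s=0.090000, y=-0.197851:
  k1 = f(0.090000, -0.197851) = 0.069253
  k2 = f(0.135000, -0.194734) = 0.114902
  k3 = f(0.135000, -0.192680) = 0.115323
  k4 = f(0.180000, -0.187471) = 0.161373
  y ← -0.197851 + (0.09/6)·(k1 + 2k2 + 2k3 + k4) = -0.187484
y(0.18) ≈ -0.1875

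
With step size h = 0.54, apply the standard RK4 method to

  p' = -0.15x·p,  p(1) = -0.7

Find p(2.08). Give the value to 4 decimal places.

RK4: k1 = f(x_n, p_n); k2 = f(x_n + h/2, p_n + (h/2)·k1); k3 = f(x_n + h/2, p_n + (h/2)·k2); k4 = f(x_n + h, p_n + h·k3); p_{n+1} = p_n + (h/6)·(k1 + 2k2 + 2k3 + k4).
x=1.000000, p=-0.700000:
  k1 = f(1.000000, -0.700000) = 0.105000
  k2 = f(1.270000, -0.671650) = 0.127949
  k3 = f(1.270000, -0.665454) = 0.126769
  k4 = f(1.540000, -0.631545) = 0.145887
  p ← -0.700000 + (0.54/6)·(k1 + 2k2 + 2k3 + k4) = -0.631571
x=1.540000, p=-0.631571:
  k1 = f(1.540000, -0.631571) = 0.145893
  k2 = f(1.810000, -0.592180) = 0.160777
  k3 = f(1.810000, -0.588161) = 0.159686
  k4 = f(2.080000, -0.545341) = 0.170146
  p ← -0.631571 + (0.54/6)·(k1 + 2k2 + 2k3 + k4) = -0.545444
p(2.08) ≈ -0.5454

-0.5454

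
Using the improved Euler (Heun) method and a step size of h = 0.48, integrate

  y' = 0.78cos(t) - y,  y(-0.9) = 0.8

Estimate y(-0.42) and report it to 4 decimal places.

0.7396

Heun: k1 = f(t_n, y_n); k2 = f(t_n + h, y_n + h·k1); y_{n+1} = y_n + (h/2)·(k1 + k2).
t=-0.900000, y=0.800000:
  k1 = f(-0.900000, 0.800000) = -0.315144
  k2 = f(-0.420000, 0.648731) = 0.063479
  y ← 0.800000 + (0.48/2)·(-0.315144 + 0.063479) = 0.739600
y(-0.42) ≈ 0.7396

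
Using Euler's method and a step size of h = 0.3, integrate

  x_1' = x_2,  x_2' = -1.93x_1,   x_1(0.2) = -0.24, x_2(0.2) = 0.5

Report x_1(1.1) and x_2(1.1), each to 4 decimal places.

Euler on (x_1,x_2): x_1_{n+1} = x_1_n + h·x_1', x_2_{n+1} = x_2_n + h·x_2'.
0.200000: (-0.240000, 0.500000); f=(0.500000, 0.463200) → (-0.090000, 0.638960)
0.500000: (-0.090000, 0.638960); f=(0.638960, 0.173700) → (0.101688, 0.691070)
0.800000: (0.101688, 0.691070); f=(0.691070, -0.196258) → (0.309009, 0.632193)
(x_1(1.1), x_2(1.1)) ≈ (0.3090, 0.6322)

0.3090, 0.6322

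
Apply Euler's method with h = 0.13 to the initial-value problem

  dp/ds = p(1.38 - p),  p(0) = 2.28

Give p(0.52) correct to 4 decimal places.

Euler: p_{n+1} = p_n + h·f(s_n, p_n).
s=0.000000, p=2.280000: f=-2.052000 → p ← 2.280000 + 0.13·(-2.052000) = 2.013240
s=0.130000, p=2.013240: f=-1.274864 → p ← 2.013240 + 0.13·(-1.274864) = 1.847508
s=0.260000, p=1.847508: f=-0.863724 → p ← 1.847508 + 0.13·(-0.863724) = 1.735224
s=0.390000, p=1.735224: f=-0.616392 → p ← 1.735224 + 0.13·(-0.616392) = 1.655093
p(0.52) ≈ 1.6551

1.6551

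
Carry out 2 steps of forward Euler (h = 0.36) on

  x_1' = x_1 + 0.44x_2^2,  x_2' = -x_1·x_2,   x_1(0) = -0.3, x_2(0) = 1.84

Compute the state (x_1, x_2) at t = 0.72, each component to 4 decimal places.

Euler on (x_1,x_2): x_1_{n+1} = x_1_n + h·x_1', x_2_{n+1} = x_2_n + h·x_2'.
0.000000: (-0.300000, 1.840000); f=(1.189664, 0.552000) → (0.128279, 2.038720)
0.360000: (0.128279, 2.038720); f=(1.957086, -0.261525) → (0.832830, 1.944571)
(x_1(0.72), x_2(0.72)) ≈ (0.8328, 1.9446)

0.8328, 1.9446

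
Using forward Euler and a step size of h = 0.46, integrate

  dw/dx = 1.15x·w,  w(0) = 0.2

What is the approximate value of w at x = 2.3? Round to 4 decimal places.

1.2621

Euler: w_{n+1} = w_n + h·f(x_n, w_n).
x=0.000000, w=0.200000: f=0.000000 → w ← 0.200000 + 0.46·0.000000 = 0.200000
x=0.460000, w=0.200000: f=0.105800 → w ← 0.200000 + 0.46·0.105800 = 0.248668
x=0.920000, w=0.248668: f=0.263091 → w ← 0.248668 + 0.46·0.263091 = 0.369690
x=1.380000, w=0.369690: f=0.586698 → w ← 0.369690 + 0.46·0.586698 = 0.639571
x=1.840000, w=0.639571: f=1.353331 → w ← 0.639571 + 0.46·1.353331 = 1.262103
w(2.3) ≈ 1.2621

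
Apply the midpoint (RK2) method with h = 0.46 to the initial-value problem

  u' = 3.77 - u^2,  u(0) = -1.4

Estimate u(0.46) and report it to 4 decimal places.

-0.1109

Midpoint: k1 = f(s_n, u_n); k2 = f(s_n + h/2, u_n + (h/2)·k1); u_{n+1} = u_n + h·k2.
s=0.000000, u=-1.400000:
  k1 = f(0.000000, -1.400000) = 1.810000
  k2 = f(0.230000, -0.983700) = 2.802334
  u ← -1.400000 + 0.46·2.802334 = -0.110926
u(0.46) ≈ -0.1109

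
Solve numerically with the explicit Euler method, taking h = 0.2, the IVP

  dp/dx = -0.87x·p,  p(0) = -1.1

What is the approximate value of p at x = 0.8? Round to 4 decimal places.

Euler: p_{n+1} = p_n + h·f(x_n, p_n).
x=0.000000, p=-1.100000: f=0.000000 → p ← -1.100000 + 0.2·0.000000 = -1.100000
x=0.200000, p=-1.100000: f=0.191400 → p ← -1.100000 + 0.2·0.191400 = -1.061720
x=0.400000, p=-1.061720: f=0.369479 → p ← -1.061720 + 0.2·0.369479 = -0.987824
x=0.600000, p=-0.987824: f=0.515644 → p ← -0.987824 + 0.2·0.515644 = -0.884695
p(0.8) ≈ -0.8847

-0.8847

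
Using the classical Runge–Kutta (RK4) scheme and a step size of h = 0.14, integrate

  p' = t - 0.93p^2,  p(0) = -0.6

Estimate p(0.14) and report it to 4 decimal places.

-0.6405

RK4: k1 = f(t_n, p_n); k2 = f(t_n + h/2, p_n + (h/2)·k1); k3 = f(t_n + h/2, p_n + (h/2)·k2); k4 = f(t_n + h, p_n + h·k3); p_{n+1} = p_n + (h/6)·(k1 + 2k2 + 2k3 + k4).
t=0.000000, p=-0.600000:
  k1 = f(0.000000, -0.600000) = -0.334800
  k2 = f(0.070000, -0.623436) = -0.291465
  k3 = f(0.070000, -0.620403) = -0.287956
  k4 = f(0.140000, -0.640314) = -0.241302
  p ← -0.600000 + (0.14/6)·(k1 + 2k2 + 2k3 + k4) = -0.640482
p(0.14) ≈ -0.6405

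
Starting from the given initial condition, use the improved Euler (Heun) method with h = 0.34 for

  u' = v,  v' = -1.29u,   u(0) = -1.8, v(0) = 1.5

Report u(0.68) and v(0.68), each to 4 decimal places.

-0.3292, 2.5222

Heun on (u,v): k1 = f(t_n, state_n); k2 = f(t_n + h, state_n + h·k1); state_{n+1} = state_n + (h/2)·(k1 + k2).
0.000000: (-1.800000, 1.500000)
  k1 = (1.500000, 2.322000)
  predictor → (-1.290000, 2.289480)
  k2 = (2.289480, 1.664100)
  → (-1.155788, 2.177637)
0.340000: (-1.155788, 2.177637)
  k1 = (2.177637, 1.490967)
  predictor → (-0.415392, 2.684566)
  k2 = (2.684566, 0.535855)
  → (-0.329214, 2.522197)
(u(0.68), v(0.68)) ≈ (-0.3292, 2.5222)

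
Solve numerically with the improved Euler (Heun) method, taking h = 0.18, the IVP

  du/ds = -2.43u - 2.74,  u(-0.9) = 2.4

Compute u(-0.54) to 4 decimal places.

Heun: k1 = f(s_n, u_n); k2 = f(s_n + h, u_n + h·k1); u_{n+1} = u_n + (h/2)·(k1 + k2).
s=-0.900000, u=2.400000:
  k1 = f(-0.900000, 2.400000) = -8.572000
  k2 = f(-0.720000, 0.857040) = -4.822607
  u ← 2.400000 + (0.18/2)·(-8.572000 + (-4.822607)) = 1.194485
s=-0.720000, u=1.194485:
  k1 = f(-0.720000, 1.194485) = -5.642599
  k2 = f(-0.540000, 0.178817) = -3.174526
  u ← 1.194485 + (0.18/2)·(-5.642599 + (-3.174526)) = 0.400944
u(-0.54) ≈ 0.4009

0.4009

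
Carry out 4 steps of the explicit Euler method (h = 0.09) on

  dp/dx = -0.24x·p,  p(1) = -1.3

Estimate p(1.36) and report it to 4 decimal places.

Euler: p_{n+1} = p_n + h·f(x_n, p_n).
x=1.000000, p=-1.300000: f=0.312000 → p ← -1.300000 + 0.09·0.312000 = -1.271920
x=1.090000, p=-1.271920: f=0.332734 → p ← -1.271920 + 0.09·0.332734 = -1.241974
x=1.180000, p=-1.241974: f=0.351727 → p ← -1.241974 + 0.09·0.351727 = -1.210318
x=1.270000, p=-1.210318: f=0.368905 → p ← -1.210318 + 0.09·0.368905 = -1.177117
p(1.36) ≈ -1.1771

-1.1771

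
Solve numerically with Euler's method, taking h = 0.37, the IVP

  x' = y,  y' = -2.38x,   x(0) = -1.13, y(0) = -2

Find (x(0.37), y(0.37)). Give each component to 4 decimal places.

Euler on (x,y): x_{n+1} = x_n + h·x', y_{n+1} = y_n + h·y'.
0.000000: (-1.130000, -2.000000); f=(-2.000000, 2.689400) → (-1.870000, -1.004922)
(x(0.37), y(0.37)) ≈ (-1.8700, -1.0049)

-1.8700, -1.0049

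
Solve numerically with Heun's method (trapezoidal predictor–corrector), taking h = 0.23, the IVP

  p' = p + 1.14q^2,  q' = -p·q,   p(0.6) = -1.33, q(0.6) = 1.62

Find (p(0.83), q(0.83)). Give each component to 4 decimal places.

-0.6611, 2.0984

Heun on (p,q): k1 = f(t_n, state_n); k2 = f(t_n + h, state_n + h·k1); state_{n+1} = state_n + (h/2)·(k1 + k2).
0.600000: (-1.330000, 1.620000)
  k1 = (1.661816, 2.154600)
  predictor → (-0.947782, 2.115558)
  k2 = (4.154385, 2.005088)
  → (-0.661137, 2.098364)
(p(0.83), q(0.83)) ≈ (-0.6611, 2.0984)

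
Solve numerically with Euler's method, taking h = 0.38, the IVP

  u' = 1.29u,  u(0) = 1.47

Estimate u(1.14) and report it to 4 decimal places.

4.8646

Euler: u_{n+1} = u_n + h·f(s_n, u_n).
s=0.000000, u=1.470000: f=1.896300 → u ← 1.470000 + 0.38·1.896300 = 2.190594
s=0.380000, u=2.190594: f=2.825866 → u ← 2.190594 + 0.38·2.825866 = 3.264423
s=0.760000, u=3.264423: f=4.211106 → u ← 3.264423 + 0.38·4.211106 = 4.864643
u(1.14) ≈ 4.8646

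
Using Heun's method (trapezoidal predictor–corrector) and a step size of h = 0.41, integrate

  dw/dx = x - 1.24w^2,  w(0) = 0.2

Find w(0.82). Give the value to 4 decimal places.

Heun: k1 = f(x_n, w_n); k2 = f(x_n + h, w_n + h·k1); w_{n+1} = w_n + (h/2)·(k1 + k2).
x=0.000000, w=0.200000:
  k1 = f(0.000000, 0.200000) = -0.049600
  k2 = f(0.410000, 0.179664) = 0.369974
  w ← 0.200000 + (0.41/2)·(-0.049600 + 0.369974) = 0.265677
x=0.410000, w=0.265677:
  k1 = f(0.410000, 0.265677) = 0.322476
  k2 = f(0.820000, 0.397892) = 0.623686
  w ← 0.265677 + (0.41/2)·(0.322476 + 0.623686) = 0.459640
w(0.82) ≈ 0.4596

0.4596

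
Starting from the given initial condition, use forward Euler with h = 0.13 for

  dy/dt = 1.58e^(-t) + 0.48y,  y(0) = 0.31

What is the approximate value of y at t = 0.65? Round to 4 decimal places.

Euler: y_{n+1} = y_n + h·f(t_n, y_n).
t=0.000000, y=0.310000: f=1.728800 → y ← 0.310000 + 0.13·1.728800 = 0.534744
t=0.130000, y=0.534744: f=1.644068 → y ← 0.534744 + 0.13·1.644068 = 0.748473
t=0.260000, y=0.748473: f=1.577528 → y ← 0.748473 + 0.13·1.577528 = 0.953552
t=0.390000, y=0.953552: f=1.527455 → y ← 0.953552 + 0.13·1.527455 = 1.152121
t=0.520000, y=1.152121: f=1.492360 → y ← 1.152121 + 0.13·1.492360 = 1.346127
y(0.65) ≈ 1.3461

1.3461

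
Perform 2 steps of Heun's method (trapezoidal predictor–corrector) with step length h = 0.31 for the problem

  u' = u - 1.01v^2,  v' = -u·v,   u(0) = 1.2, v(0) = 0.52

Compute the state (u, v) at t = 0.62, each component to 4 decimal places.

Heun on (u,v): k1 = f(t_n, state_n); k2 = f(t_n + h, state_n + h·k1); state_{n+1} = state_n + (h/2)·(k1 + k2).
0.000000: (1.200000, 0.520000)
  k1 = (0.926896, -0.624000)
  predictor → (1.487338, 0.326560)
  k2 = (1.379630, -0.485705)
  → (1.557512, 0.347996)
0.310000: (1.557512, 0.347996)
  k1 = (1.435199, -0.542007)
  predictor → (2.002423, 0.179973)
  k2 = (1.969709, -0.360383)
  → (2.085272, 0.208125)
(u(0.62), v(0.62)) ≈ (2.0853, 0.2081)

2.0853, 0.2081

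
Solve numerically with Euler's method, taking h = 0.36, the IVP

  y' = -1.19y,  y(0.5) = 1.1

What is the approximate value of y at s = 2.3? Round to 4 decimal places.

Euler: y_{n+1} = y_n + h·f(s_n, y_n).
s=0.500000, y=1.100000: f=-1.309000 → y ← 1.100000 + 0.36·(-1.309000) = 0.628760
s=0.860000, y=0.628760: f=-0.748224 → y ← 0.628760 + 0.36·(-0.748224) = 0.359399
s=1.220000, y=0.359399: f=-0.427685 → y ← 0.359399 + 0.36·(-0.427685) = 0.205433
s=1.580000, y=0.205433: f=-0.244465 → y ← 0.205433 + 0.36·(-0.244465) = 0.117425
s=1.940000, y=0.117425: f=-0.139736 → y ← 0.117425 + 0.36·(-0.139736) = 0.067120
y(2.3) ≈ 0.0671

0.0671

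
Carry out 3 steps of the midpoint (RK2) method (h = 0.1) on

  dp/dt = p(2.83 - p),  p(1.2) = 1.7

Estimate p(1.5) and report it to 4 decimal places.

2.2031

Midpoint: k1 = f(t_n, p_n); k2 = f(t_n + h/2, p_n + (h/2)·k1); p_{n+1} = p_n + h·k2.
t=1.200000, p=1.700000:
  k1 = f(1.200000, 1.700000) = 1.921000
  k2 = f(1.250000, 1.796050) = 1.857026
  p ← 1.700000 + 0.1·1.857026 = 1.885703
t=1.300000, p=1.885703:
  k1 = f(1.300000, 1.885703) = 1.780664
  k2 = f(1.350000, 1.974736) = 1.688921
  p ← 1.885703 + 0.1·1.688921 = 2.054595
t=1.400000, p=2.054595:
  k1 = f(1.400000, 2.054595) = 1.593144
  k2 = f(1.450000, 2.134252) = 1.484902
  p ← 2.054595 + 0.1·1.484902 = 2.203085
p(1.5) ≈ 2.2031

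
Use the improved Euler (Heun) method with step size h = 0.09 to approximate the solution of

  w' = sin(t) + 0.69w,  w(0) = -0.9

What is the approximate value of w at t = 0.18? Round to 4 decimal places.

Heun: k1 = f(t_n, w_n); k2 = f(t_n + h, w_n + h·k1); w_{n+1} = w_n + (h/2)·(k1 + k2).
t=0.000000, w=-0.900000:
  k1 = f(0.000000, -0.900000) = -0.621000
  k2 = f(0.090000, -0.955890) = -0.569686
  w ← -0.900000 + (0.09/2)·(-0.621000 + (-0.569686)) = -0.953581
t=0.090000, w=-0.953581:
  k1 = f(0.090000, -0.953581) = -0.568092
  k2 = f(0.180000, -1.004709) = -0.514220
  w ← -0.953581 + (0.09/2)·(-0.568092 + (-0.514220)) = -1.002285
w(0.18) ≈ -1.0023

-1.0023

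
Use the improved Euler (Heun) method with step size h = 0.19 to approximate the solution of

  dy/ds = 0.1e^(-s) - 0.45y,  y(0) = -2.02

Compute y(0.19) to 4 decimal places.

Heun: k1 = f(s_n, y_n); k2 = f(s_n + h, y_n + h·k1); y_{n+1} = y_n + (h/2)·(k1 + k2).
s=0.000000, y=-2.020000:
  k1 = f(0.000000, -2.020000) = 1.009000
  k2 = f(0.190000, -1.828290) = 0.905426
  y ← -2.020000 + (0.19/2)·(1.009000 + 0.905426) = -1.838129
y(0.19) ≈ -1.8381

-1.8381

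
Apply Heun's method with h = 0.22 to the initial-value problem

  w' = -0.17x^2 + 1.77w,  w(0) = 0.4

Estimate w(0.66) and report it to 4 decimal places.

Heun: k1 = f(x_n, w_n); k2 = f(x_n + h, w_n + h·k1); w_{n+1} = w_n + (h/2)·(k1 + k2).
x=0.000000, w=0.400000:
  k1 = f(0.000000, 0.400000) = 0.708000
  k2 = f(0.220000, 0.555760) = 0.975467
  w ← 0.400000 + (0.22/2)·(0.708000 + 0.975467) = 0.585181
x=0.220000, w=0.585181:
  k1 = f(0.220000, 0.585181) = 1.027543
  k2 = f(0.440000, 0.811241) = 1.402984
  w ← 0.585181 + (0.22/2)·(1.027543 + 1.402984) = 0.852539
x=0.440000, w=0.852539:
  k1 = f(0.440000, 0.852539) = 1.476083
  k2 = f(0.660000, 1.177278) = 2.009729
  w ← 0.852539 + (0.22/2)·(1.476083 + 2.009729) = 1.235979
w(0.66) ≈ 1.2360

1.2360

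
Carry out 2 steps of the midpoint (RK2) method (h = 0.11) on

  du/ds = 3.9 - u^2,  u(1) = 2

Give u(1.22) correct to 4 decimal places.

Midpoint: k1 = f(s_n, u_n); k2 = f(s_n + h/2, u_n + (h/2)·k1); u_{n+1} = u_n + h·k2.
s=1.000000, u=2.000000:
  k1 = f(1.000000, 2.000000) = -0.100000
  k2 = f(1.055000, 1.994500) = -0.078030
  u ← 2.000000 + 0.11·(-0.078030) = 1.991417
s=1.110000, u=1.991417:
  k1 = f(1.110000, 1.991417) = -0.065740
  k2 = f(1.165000, 1.987801) = -0.051353
  u ← 1.991417 + 0.11·(-0.051353) = 1.985768
u(1.22) ≈ 1.9858

1.9858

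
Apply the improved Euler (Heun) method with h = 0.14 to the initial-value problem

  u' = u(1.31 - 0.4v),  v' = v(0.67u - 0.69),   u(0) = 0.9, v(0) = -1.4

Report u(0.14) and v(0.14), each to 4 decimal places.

1.1659, -1.3983

Heun on (u,v): k1 = f(t_n, state_n); k2 = f(t_n + h, state_n + h·k1); state_{n+1} = state_n + (h/2)·(k1 + k2).
0.000000: (0.900000, -1.400000)
  k1 = (1.683000, 0.121800)
  predictor → (1.135620, -1.382948)
  k2 = (2.115864, -0.098003)
  → (1.165920, -1.398334)
(u(0.14), v(0.14)) ≈ (1.1659, -1.3983)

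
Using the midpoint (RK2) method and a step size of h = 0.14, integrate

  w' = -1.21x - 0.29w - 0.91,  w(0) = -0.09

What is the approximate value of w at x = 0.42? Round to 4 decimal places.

Midpoint: k1 = f(x_n, w_n); k2 = f(x_n + h/2, w_n + (h/2)·k1); w_{n+1} = w_n + h·k2.
x=0.000000, w=-0.090000:
  k1 = f(0.000000, -0.090000) = -0.883900
  k2 = f(0.070000, -0.151873) = -0.950657
  w ← -0.090000 + 0.14·(-0.950657) = -0.223092
x=0.140000, w=-0.223092:
  k1 = f(0.140000, -0.223092) = -1.014703
  k2 = f(0.210000, -0.294121) = -1.078805
  w ← -0.223092 + 0.14·(-1.078805) = -0.374125
x=0.280000, w=-0.374125:
  k1 = f(0.280000, -0.374125) = -1.140304
  k2 = f(0.350000, -0.453946) = -1.201856
  w ← -0.374125 + 0.14·(-1.201856) = -0.542384
w(0.42) ≈ -0.5424

-0.5424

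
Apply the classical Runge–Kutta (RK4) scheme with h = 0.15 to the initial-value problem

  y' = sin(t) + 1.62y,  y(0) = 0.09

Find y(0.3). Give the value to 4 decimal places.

0.1992

RK4: k1 = f(t_n, y_n); k2 = f(t_n + h/2, y_n + (h/2)·k1); k3 = f(t_n + h/2, y_n + (h/2)·k2); k4 = f(t_n + h, y_n + h·k3); y_{n+1} = y_n + (h/6)·(k1 + 2k2 + 2k3 + k4).
t=0.000000, y=0.090000:
  k1 = f(0.000000, 0.090000) = 0.145800
  k2 = f(0.075000, 0.100935) = 0.238444
  k3 = f(0.075000, 0.107883) = 0.249701
  k4 = f(0.150000, 0.127455) = 0.355915
  y ← 0.090000 + (0.15/6)·(k1 + 2k2 + 2k3 + k4) = 0.126950
t=0.150000, y=0.126950:
  k1 = f(0.150000, 0.126950) = 0.355097
  k2 = f(0.225000, 0.153582) = 0.471910
  k3 = f(0.225000, 0.162343) = 0.486103
  k4 = f(0.300000, 0.199866) = 0.619302
  y ← 0.126950 + (0.15/6)·(k1 + 2k2 + 2k3 + k4) = 0.199211
y(0.3) ≈ 0.1992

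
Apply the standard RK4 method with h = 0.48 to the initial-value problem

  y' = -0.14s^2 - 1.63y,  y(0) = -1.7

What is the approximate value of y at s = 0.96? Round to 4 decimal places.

-0.3882

RK4: k1 = f(s_n, y_n); k2 = f(s_n + h/2, y_n + (h/2)·k1); k3 = f(s_n + h/2, y_n + (h/2)·k2); k4 = f(s_n + h, y_n + h·k3); y_{n+1} = y_n + (h/6)·(k1 + 2k2 + 2k3 + k4).
s=0.000000, y=-1.700000:
  k1 = f(0.000000, -1.700000) = 2.771000
  k2 = f(0.240000, -1.034960) = 1.678921
  k3 = f(0.240000, -1.297059) = 2.106142
  k4 = f(0.480000, -0.689052) = 1.090898
  y ← -1.700000 + (0.48/6)·(k1 + 2k2 + 2k3 + k4) = -0.785438
s=0.480000, y=-0.785438:
  k1 = f(0.480000, -0.785438) = 1.248008
  k2 = f(0.720000, -0.485916) = 0.719467
  k3 = f(0.720000, -0.612766) = 0.926232
  k4 = f(0.960000, -0.340846) = 0.426556
  y ← -0.785438 + (0.48/6)·(k1 + 2k2 + 2k3 + k4) = -0.388161
y(0.96) ≈ -0.3882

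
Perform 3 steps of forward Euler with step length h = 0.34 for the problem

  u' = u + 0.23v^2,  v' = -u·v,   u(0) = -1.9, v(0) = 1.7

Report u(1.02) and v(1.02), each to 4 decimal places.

Euler on (u,v): u_{n+1} = u_n + h·u', v_{n+1} = v_n + h·v'.
0.000000: (-1.900000, 1.700000); f=(-1.235300, 3.230000) → (-2.320002, 2.798200)
0.340000: (-2.320002, 2.798200); f=(-0.519120, 6.491830) → (-2.496503, 5.005422)
0.680000: (-2.496503, 5.005422); f=(3.265975, 12.496050) → (-1.386071, 9.254079)
(u(1.02), v(1.02)) ≈ (-1.3861, 9.2541)

-1.3861, 9.2541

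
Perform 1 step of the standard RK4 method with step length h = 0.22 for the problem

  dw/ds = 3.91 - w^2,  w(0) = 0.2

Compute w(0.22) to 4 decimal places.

0.9692

RK4: k1 = f(s_n, w_n); k2 = f(s_n + h/2, w_n + (h/2)·k1); k3 = f(s_n + h/2, w_n + (h/2)·k2); k4 = f(s_n + h, w_n + h·k3); w_{n+1} = w_n + (h/6)·(k1 + 2k2 + 2k3 + k4).
s=0.000000, w=0.200000:
  k1 = f(0.000000, 0.200000) = 3.870000
  k2 = f(0.110000, 0.625700) = 3.518500
  k3 = f(0.110000, 0.587035) = 3.565390
  k4 = f(0.220000, 0.984386) = 2.940985
  w ← 0.200000 + (0.22/6)·(k1 + 2k2 + 2k3 + k4) = 0.969221
w(0.22) ≈ 0.9692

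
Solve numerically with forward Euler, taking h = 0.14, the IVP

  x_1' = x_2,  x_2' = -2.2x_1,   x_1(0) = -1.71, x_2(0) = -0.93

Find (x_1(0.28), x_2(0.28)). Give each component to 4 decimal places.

Euler on (x_1,x_2): x_1_{n+1} = x_1_n + h·x_1', x_2_{n+1} = x_2_n + h·x_2'.
0.000000: (-1.710000, -0.930000); f=(-0.930000, 3.762000) → (-1.840200, -0.403320)
0.140000: (-1.840200, -0.403320); f=(-0.403320, 4.048440) → (-1.896665, 0.163462)
(x_1(0.28), x_2(0.28)) ≈ (-1.8967, 0.1635)

-1.8967, 0.1635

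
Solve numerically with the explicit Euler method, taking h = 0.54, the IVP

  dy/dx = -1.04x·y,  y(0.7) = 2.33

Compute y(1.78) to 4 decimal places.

0.4293

Euler: y_{n+1} = y_n + h·f(x_n, y_n).
x=0.700000, y=2.330000: f=-1.696240 → y ← 2.330000 + 0.54·(-1.696240) = 1.414030
x=1.240000, y=1.414030: f=-1.823534 → y ← 1.414030 + 0.54·(-1.823534) = 0.429322
y(1.78) ≈ 0.4293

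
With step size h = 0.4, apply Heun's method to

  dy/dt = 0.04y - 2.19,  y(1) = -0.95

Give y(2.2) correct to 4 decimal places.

-3.6887

Heun: k1 = f(t_n, y_n); k2 = f(t_n + h, y_n + h·k1); y_{n+1} = y_n + (h/2)·(k1 + k2).
t=1.000000, y=-0.950000:
  k1 = f(1.000000, -0.950000) = -2.228000
  k2 = f(1.400000, -1.841200) = -2.263648
  y ← -0.950000 + (0.4/2)·(-2.228000 + (-2.263648)) = -1.848330
t=1.400000, y=-1.848330:
  k1 = f(1.400000, -1.848330) = -2.263933
  k2 = f(1.800000, -2.753903) = -2.300156
  y ← -1.848330 + (0.4/2)·(-2.263933 + (-2.300156)) = -2.761147
t=1.800000, y=-2.761147:
  k1 = f(1.800000, -2.761147) = -2.300446
  k2 = f(2.200000, -3.681326) = -2.337253
  y ← -2.761147 + (0.4/2)·(-2.300446 + (-2.337253)) = -3.688687
y(2.2) ≈ -3.6887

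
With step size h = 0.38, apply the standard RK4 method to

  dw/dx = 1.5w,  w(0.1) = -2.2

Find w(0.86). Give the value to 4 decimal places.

RK4: k1 = f(x_n, w_n); k2 = f(x_n + h/2, w_n + (h/2)·k1); k3 = f(x_n + h/2, w_n + (h/2)·k2); k4 = f(x_n + h, w_n + h·k3); w_{n+1} = w_n + (h/6)·(k1 + 2k2 + 2k3 + k4).
x=0.100000, w=-2.200000:
  k1 = f(0.100000, -2.200000) = -3.300000
  k2 = f(0.290000, -2.827000) = -4.240500
  k3 = f(0.290000, -3.005695) = -4.508543
  k4 = f(0.480000, -3.913246) = -5.869869
  w ← -2.200000 + (0.38/6)·(k1 + 2k2 + 2k3 + k4) = -3.888970
x=0.480000, w=-3.888970:
  k1 = f(0.480000, -3.888970) = -5.833456
  k2 = f(0.670000, -4.997327) = -7.495991
  k3 = f(0.670000, -5.313209) = -7.969813
  k4 = f(0.860000, -6.917499) = -10.376249
  w ← -3.888970 + (0.38/6)·(k1 + 2k2 + 2k3 + k4) = -6.874587
w(0.86) ≈ -6.8746

-6.8746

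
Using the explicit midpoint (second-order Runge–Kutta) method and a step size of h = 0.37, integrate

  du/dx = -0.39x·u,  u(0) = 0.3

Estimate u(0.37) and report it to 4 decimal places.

Midpoint: k1 = f(x_n, u_n); k2 = f(x_n + h/2, u_n + (h/2)·k1); u_{n+1} = u_n + h·k2.
x=0.000000, u=0.300000:
  k1 = f(0.000000, 0.300000) = 0.000000
  k2 = f(0.185000, 0.300000) = -0.021645
  u ← 0.300000 + 0.37·(-0.021645) = 0.291991
u(0.37) ≈ 0.2920

0.2920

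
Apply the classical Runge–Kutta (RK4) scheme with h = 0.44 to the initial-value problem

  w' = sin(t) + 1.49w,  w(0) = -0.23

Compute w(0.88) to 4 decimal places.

RK4: k1 = f(t_n, w_n); k2 = f(t_n + h/2, w_n + (h/2)·k1); k3 = f(t_n + h/2, w_n + (h/2)·k2); k4 = f(t_n + h, w_n + h·k3); w_{n+1} = w_n + (h/6)·(k1 + 2k2 + 2k3 + k4).
t=0.000000, w=-0.230000:
  k1 = f(0.000000, -0.230000) = -0.342700
  k2 = f(0.220000, -0.305394) = -0.236807
  k3 = f(0.220000, -0.282098) = -0.202096
  k4 = f(0.440000, -0.318922) = -0.049255
  w ← -0.230000 + (0.44/6)·(k1 + 2k2 + 2k3 + k4) = -0.323116
t=0.440000, w=-0.323116:
  k1 = f(0.440000, -0.323116) = -0.055503
  k2 = f(0.660000, -0.335327) = 0.113480
  k3 = f(0.660000, -0.298150) = 0.168873
  k4 = f(0.880000, -0.248812) = 0.400010
  w ← -0.323116 + (0.44/6)·(k1 + 2k2 + 2k3 + k4) = -0.256440
w(0.88) ≈ -0.2564

-0.2564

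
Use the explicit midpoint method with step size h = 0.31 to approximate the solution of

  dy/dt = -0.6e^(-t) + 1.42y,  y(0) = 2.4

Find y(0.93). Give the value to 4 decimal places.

Midpoint: k1 = f(t_n, y_n); k2 = f(t_n + h/2, y_n + (h/2)·k1); y_{n+1} = y_n + h·k2.
t=0.000000, y=2.400000:
  k1 = f(0.000000, 2.400000) = 2.808000
  k2 = f(0.155000, 2.835240) = 3.512192
  y ← 2.400000 + 0.31·3.512192 = 3.488779
t=0.310000, y=3.488779:
  k1 = f(0.310000, 3.488779) = 4.513999
  k2 = f(0.465000, 4.188449) = 5.570717
  y ← 3.488779 + 0.31·5.570717 = 5.215702
t=0.620000, y=5.215702:
  k1 = f(0.620000, 5.215702) = 7.083530
  k2 = f(0.775000, 6.313649) = 8.688959
  y ← 5.215702 + 0.31·8.688959 = 7.909279
y(0.93) ≈ 7.9093

7.9093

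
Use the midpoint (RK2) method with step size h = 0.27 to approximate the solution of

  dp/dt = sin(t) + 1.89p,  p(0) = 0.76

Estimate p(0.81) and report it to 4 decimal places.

Midpoint: k1 = f(t_n, p_n); k2 = f(t_n + h/2, p_n + (h/2)·k1); p_{n+1} = p_n + h·k2.
t=0.000000, p=0.760000:
  k1 = f(0.000000, 0.760000) = 1.436400
  k2 = f(0.135000, 0.953914) = 1.937488
  p ← 0.760000 + 0.27·1.937488 = 1.283122
t=0.270000, p=1.283122:
  k1 = f(0.270000, 1.283122) = 2.691831
  k2 = f(0.405000, 1.646519) = 3.505940
  p ← 1.283122 + 0.27·3.505940 = 2.229725
t=0.540000, p=2.229725:
  k1 = f(0.540000, 2.229725) = 4.728317
  k2 = f(0.675000, 2.868048) = 6.045508
  p ← 2.229725 + 0.27·6.045508 = 3.862013
p(0.81) ≈ 3.8620

3.8620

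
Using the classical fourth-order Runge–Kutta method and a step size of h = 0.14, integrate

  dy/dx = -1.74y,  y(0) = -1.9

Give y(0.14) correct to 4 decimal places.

-1.4892

RK4: k1 = f(x_n, y_n); k2 = f(x_n + h/2, y_n + (h/2)·k1); k3 = f(x_n + h/2, y_n + (h/2)·k2); k4 = f(x_n + h, y_n + h·k3); y_{n+1} = y_n + (h/6)·(k1 + 2k2 + 2k3 + k4).
x=0.000000, y=-1.900000:
  k1 = f(0.000000, -1.900000) = 3.306000
  k2 = f(0.070000, -1.668580) = 2.903329
  k3 = f(0.070000, -1.696767) = 2.952375
  k4 = f(0.140000, -1.486668) = 2.586802
  y ← -1.900000 + (0.14/6)·(k1 + 2k2 + 2k3 + k4) = -1.489235
y(0.14) ≈ -1.4892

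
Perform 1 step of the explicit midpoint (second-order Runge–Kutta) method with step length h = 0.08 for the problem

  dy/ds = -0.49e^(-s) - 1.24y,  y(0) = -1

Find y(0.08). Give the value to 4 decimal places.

Midpoint: k1 = f(s_n, y_n); k2 = f(s_n + h/2, y_n + (h/2)·k1); y_{n+1} = y_n + h·k2.
s=0.000000, y=-1.000000:
  k1 = f(0.000000, -1.000000) = 0.750000
  k2 = f(0.040000, -0.970000) = 0.732013
  y ← -1.000000 + 0.08·0.732013 = -0.941439
y(0.08) ≈ -0.9414

-0.9414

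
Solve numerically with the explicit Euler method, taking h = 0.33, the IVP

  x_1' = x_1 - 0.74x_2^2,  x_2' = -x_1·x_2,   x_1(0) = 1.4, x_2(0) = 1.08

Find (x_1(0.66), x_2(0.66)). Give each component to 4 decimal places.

Euler on (x_1,x_2): x_1_{n+1} = x_1_n + h·x_1', x_2_{n+1} = x_2_n + h·x_2'.
0.000000: (1.400000, 1.080000); f=(0.536864, -1.512000) → (1.577165, 0.581040)
0.330000: (1.577165, 0.581040); f=(1.327336, -0.916396) → (2.015186, 0.278629)
(x_1(0.66), x_2(0.66)) ≈ (2.0152, 0.2786)

2.0152, 0.2786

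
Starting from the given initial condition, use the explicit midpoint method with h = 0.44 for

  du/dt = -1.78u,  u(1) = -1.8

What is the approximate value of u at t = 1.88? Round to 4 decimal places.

-0.4933

Midpoint: k1 = f(t_n, u_n); k2 = f(t_n + h/2, u_n + (h/2)·k1); u_{n+1} = u_n + h·k2.
t=1.000000, u=-1.800000:
  k1 = f(1.000000, -1.800000) = 3.204000
  k2 = f(1.220000, -1.095120) = 1.949314
  u ← -1.800000 + 0.44·1.949314 = -0.942302
t=1.440000, u=-0.942302:
  k1 = f(1.440000, -0.942302) = 1.677298
  k2 = f(1.660000, -0.573297) = 1.020468
  u ← -0.942302 + 0.44·1.020468 = -0.493296
u(1.88) ≈ -0.4933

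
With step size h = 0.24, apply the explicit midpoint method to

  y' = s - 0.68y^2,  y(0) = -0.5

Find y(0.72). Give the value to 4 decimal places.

Midpoint: k1 = f(s_n, y_n); k2 = f(s_n + h/2, y_n + (h/2)·k1); y_{n+1} = y_n + h·k2.
s=0.000000, y=-0.500000:
  k1 = f(0.000000, -0.500000) = -0.170000
  k2 = f(0.120000, -0.520400) = -0.064155
  y ← -0.500000 + 0.24·(-0.064155) = -0.515397
s=0.240000, y=-0.515397:
  k1 = f(0.240000, -0.515397) = 0.059369
  k2 = f(0.360000, -0.508273) = 0.184328
  y ← -0.515397 + 0.24·0.184328 = -0.471159
s=0.480000, y=-0.471159:
  k1 = f(0.480000, -0.471159) = 0.329047
  k2 = f(0.600000, -0.431673) = 0.473288
  y ← -0.471159 + 0.24·0.473288 = -0.357569
y(0.72) ≈ -0.3576

-0.3576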